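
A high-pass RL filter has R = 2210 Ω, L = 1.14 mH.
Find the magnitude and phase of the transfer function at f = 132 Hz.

Step 1 — Angular frequency: ω = 2π·132 = 829.4 rad/s.
Step 2 — Transfer function: H(jω) = jωL/(R + jωL).
Step 3 — Numerator jωL = j·0.9455; denominator R + jωL = 2210 + j0.9455.
Step 4 — H = 1.83e-07 + j0.0004278.
Step 5 — Magnitude: |H| = 0.0004278 (-67.4 dB); phase: φ = 90.0°.

|H| = 0.0004278 (-67.4 dB), φ = 90.0°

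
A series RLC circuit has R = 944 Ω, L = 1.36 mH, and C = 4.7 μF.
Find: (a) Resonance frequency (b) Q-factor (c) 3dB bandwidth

Step 1 — Resonance: ω₀ = 1/√(LC) = 1/√(0.00136·4.7e-06) = 1.251e+04 rad/s.
Step 2 — f₀ = ω₀/(2π) = 1991 Hz.
Step 3 — Series Q: Q = ω₀L/R = 1.251e+04·0.00136/944 = 0.01802.
Step 4 — Bandwidth: Δω = ω₀/Q = 6.941e+05 rad/s; BW = Δω/(2π) = 1.105e+05 Hz.

(a) f₀ = 1991 Hz  (b) Q = 0.01802  (c) BW = 1.105e+05 Hz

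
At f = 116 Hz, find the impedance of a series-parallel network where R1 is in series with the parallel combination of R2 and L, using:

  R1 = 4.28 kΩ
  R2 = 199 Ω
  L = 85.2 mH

Step 1 — Angular frequency: ω = 2π·f = 2π·116 = 728.8 rad/s.
Step 2 — Component impedances:
  R1: Z = R = 4280 Ω
  R2: Z = R = 199 Ω
  L: Z = jωL = j·728.8·0.0852 = 0 + j62.1 Ω
Step 3 — Parallel branch: R2 || L = 1/(1/R2 + 1/L) = 17.66 + j56.59 Ω.
Step 4 — Series with R1: Z_total = R1 + (R2 || L) = 4298 + j56.59 Ω = 4298∠0.8° Ω.

Z = 4298 + j56.59 Ω = 4298∠0.8° Ω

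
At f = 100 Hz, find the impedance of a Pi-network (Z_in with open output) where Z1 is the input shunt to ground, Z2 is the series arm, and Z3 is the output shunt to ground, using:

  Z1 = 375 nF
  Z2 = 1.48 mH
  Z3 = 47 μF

Step 1 — Angular frequency: ω = 2π·f = 2π·100 = 628.3 rad/s.
Step 2 — Component impedances:
  Z1: Z = 1/(jωC) = -j/(ω·C) = 0 - j4244 Ω
  Z2: Z = jωL = j·628.3·0.00148 = 0 + j0.9299 Ω
  Z3: Z = 1/(jωC) = -j/(ω·C) = 0 - j33.86 Ω
Step 3 — With open output, the series arm Z2 and the output shunt Z3 appear in series to ground: Z2 + Z3 = 0 - j32.93 Ω.
Step 4 — Parallel with input shunt Z1: Z_in = Z1 || (Z2 + Z3) = 0 - j32.68 Ω = 32.68∠-90.0° Ω.

Z = 0 - j32.68 Ω = 32.68∠-90.0° Ω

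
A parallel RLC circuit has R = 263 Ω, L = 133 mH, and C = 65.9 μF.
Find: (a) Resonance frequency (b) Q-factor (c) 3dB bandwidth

Step 1 — Resonance: ω₀ = 1/√(LC) = 1/√(0.133·6.59e-05) = 337.8 rad/s.
Step 2 — f₀ = ω₀/(2π) = 53.76 Hz.
Step 3 — Parallel Q: Q = R/(ω₀L) = 263/(337.8·0.133) = 5.854.
Step 4 — Bandwidth: Δω = ω₀/Q = 57.7 rad/s; BW = Δω/(2π) = 9.183 Hz.

(a) f₀ = 53.76 Hz  (b) Q = 5.854  (c) BW = 9.183 Hz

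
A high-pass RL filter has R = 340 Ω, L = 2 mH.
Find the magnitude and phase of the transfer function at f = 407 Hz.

Step 1 — Angular frequency: ω = 2π·407 = 2557 rad/s.
Step 2 — Transfer function: H(jω) = jωL/(R + jωL).
Step 3 — Numerator jωL = j·5.115; denominator R + jωL = 340 + j5.115.
Step 4 — H = 0.0002262 + j0.01504.
Step 5 — Magnitude: |H| = 0.01504 (-36.5 dB); phase: φ = 89.1°.

|H| = 0.01504 (-36.5 dB), φ = 89.1°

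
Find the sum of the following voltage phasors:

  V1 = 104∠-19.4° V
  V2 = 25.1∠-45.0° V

Step 1 — Convert each phasor to rectangular form:
  V1 = 104·(cos(-19.4°) + j·sin(-19.4°)) = 98.1 - j34.54 V
  V2 = 25.1·(cos(-45.0°) + j·sin(-45.0°)) = 17.75 - j17.75 V
Step 2 — Sum components: V_total = 115.8 - j52.29 V.
Step 3 — Convert to polar: |V_total| = 127.1 V, ∠V_total = -24.3°.

V_total = 127.1∠-24.3° V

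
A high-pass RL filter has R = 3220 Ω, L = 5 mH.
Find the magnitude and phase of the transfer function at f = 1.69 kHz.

Step 1 — Angular frequency: ω = 2π·1690 = 1.062e+04 rad/s.
Step 2 — Transfer function: H(jω) = jωL/(R + jωL).
Step 3 — Numerator jωL = j·53.09; denominator R + jωL = 3220 + j53.09.
Step 4 — H = 0.0002718 + j0.01648.
Step 5 — Magnitude: |H| = 0.01649 (-35.7 dB); phase: φ = 89.1°.

|H| = 0.01649 (-35.7 dB), φ = 89.1°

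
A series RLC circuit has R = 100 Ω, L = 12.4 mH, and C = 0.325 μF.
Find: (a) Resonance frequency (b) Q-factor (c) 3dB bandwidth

Step 1 — Resonance: ω₀ = 1/√(LC) = 1/√(0.0124·3.25e-07) = 1.575e+04 rad/s.
Step 2 — f₀ = ω₀/(2π) = 2507 Hz.
Step 3 — Series Q: Q = ω₀L/R = 1.575e+04·0.0124/100 = 1.953.
Step 4 — Bandwidth: Δω = ω₀/Q = 8065 rad/s; BW = Δω/(2π) = 1284 Hz.

(a) f₀ = 2507 Hz  (b) Q = 1.953  (c) BW = 1284 Hz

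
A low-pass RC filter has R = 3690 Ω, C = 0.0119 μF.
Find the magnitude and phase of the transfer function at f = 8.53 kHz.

Step 1 — Angular frequency: ω = 2π·8530 = 5.36e+04 rad/s.
Step 2 — Transfer function: H(jω) = 1/(1 + jωRC).
Step 3 — Denominator: 1 + jωRC = 1 + j·5.36e+04·3690·1.19e-08 = 1 + j2.353.
Step 4 — H = 0.1529 - j0.3599.
Step 5 — Magnitude: |H| = 0.3911 (-8.2 dB); phase: φ = -67.0°.

|H| = 0.3911 (-8.2 dB), φ = -67.0°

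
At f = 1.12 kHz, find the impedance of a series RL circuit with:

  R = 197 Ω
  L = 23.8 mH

Step 1 — Angular frequency: ω = 2π·f = 2π·1120 = 7037 rad/s.
Step 2 — Component impedances:
  R: Z = R = 197 Ω
  L: Z = jωL = j·7037·0.0238 = 0 + j167.5 Ω
Step 3 — Series combination: Z_total = R + L = 197 + j167.5 Ω = 258.6∠40.4° Ω.

Z = 197 + j167.5 Ω = 258.6∠40.4° Ω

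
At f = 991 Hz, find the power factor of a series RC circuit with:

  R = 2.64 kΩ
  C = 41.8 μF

Step 1 — Angular frequency: ω = 2π·f = 2π·991 = 6227 rad/s.
Step 2 — Component impedances:
  R: Z = R = 2640 Ω
  C: Z = 1/(jωC) = -j/(ω·C) = 0 - j3.842 Ω
Step 3 — Series combination: Z_total = R + C = 2640 - j3.842 Ω = 2640∠-0.1° Ω.
Step 4 — Power factor: PF = cos(φ) = Re(Z)/|Z| = 2640/2640 = 1.
Step 5 — Type: Im(Z) = -3.842 ⇒ leading (phase φ = -0.1°).

PF = 1 (leading, φ = -0.1°)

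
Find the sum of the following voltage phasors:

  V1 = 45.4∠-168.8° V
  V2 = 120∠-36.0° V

Step 1 — Convert each phasor to rectangular form:
  V1 = 45.4·(cos(-168.8°) + j·sin(-168.8°)) = -44.54 - j8.818 V
  V2 = 120·(cos(-36.0°) + j·sin(-36.0°)) = 97.08 - j70.53 V
Step 2 — Sum components: V_total = 52.55 - j79.35 V.
Step 3 — Convert to polar: |V_total| = 95.17 V, ∠V_total = -56.5°.

V_total = 95.17∠-56.5° V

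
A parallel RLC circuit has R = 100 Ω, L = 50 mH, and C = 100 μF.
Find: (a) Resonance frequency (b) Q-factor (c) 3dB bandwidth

Step 1 — Resonance: ω₀ = 1/√(LC) = 1/√(0.05·0.0001) = 447.2 rad/s.
Step 2 — f₀ = ω₀/(2π) = 71.18 Hz.
Step 3 — Parallel Q: Q = R/(ω₀L) = 100/(447.2·0.05) = 4.472.
Step 4 — Bandwidth: Δω = ω₀/Q = 100 rad/s; BW = Δω/(2π) = 15.92 Hz.

(a) f₀ = 71.18 Hz  (b) Q = 4.472  (c) BW = 15.92 Hz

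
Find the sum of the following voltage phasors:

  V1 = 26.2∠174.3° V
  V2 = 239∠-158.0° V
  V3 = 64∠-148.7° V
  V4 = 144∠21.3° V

Step 1 — Convert each phasor to rectangular form:
  V1 = 26.2·(cos(174.3°) + j·sin(174.3°)) = -26.07 + j2.602 V
  V2 = 239·(cos(-158.0°) + j·sin(-158.0°)) = -221.6 - j89.53 V
  V3 = 64·(cos(-148.7°) + j·sin(-148.7°)) = -54.69 - j33.25 V
  V4 = 144·(cos(21.3°) + j·sin(21.3°)) = 134.2 + j52.31 V
Step 2 — Sum components: V_total = -168.2 - j67.87 V.
Step 3 — Convert to polar: |V_total| = 181.4 V, ∠V_total = -158.0°.

V_total = 181.4∠-158.0° V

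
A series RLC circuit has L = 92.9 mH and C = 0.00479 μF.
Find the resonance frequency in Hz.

Step 1 — Resonance condition Im(Z)=0 gives ω₀ = 1/√(LC).
Step 2 — ω₀ = 1/√(0.0929·4.79e-09) = 4.741e+04 rad/s.
Step 3 — f₀ = ω₀/(2π) = 7545 Hz.

f₀ = 7545 Hz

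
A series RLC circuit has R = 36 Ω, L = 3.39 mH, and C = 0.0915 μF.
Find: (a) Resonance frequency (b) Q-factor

Step 1 — Resonance condition Im(Z)=0 gives ω₀ = 1/√(LC).
Step 2 — ω₀ = 1/√(0.00339·9.15e-08) = 5.678e+04 rad/s.
Step 3 — f₀ = ω₀/(2π) = 9037 Hz.
Step 4 — Series Q: Q = ω₀L/R = 5.678e+04·0.00339/36 = 5.347.

(a) f₀ = 9037 Hz  (b) Q = 5.347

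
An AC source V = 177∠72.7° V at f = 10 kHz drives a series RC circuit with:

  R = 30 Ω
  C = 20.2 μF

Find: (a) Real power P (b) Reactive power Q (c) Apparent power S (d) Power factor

Step 1 — Angular frequency: ω = 2π·f = 2π·1e+04 = 6.283e+04 rad/s.
Step 2 — Component impedances:
  R: Z = R = 30 Ω
  C: Z = 1/(jωC) = -j/(ω·C) = 0 - j0.7879 Ω
Step 3 — Series combination: Z_total = R + C = 30 - j0.7879 Ω = 30.01∠-1.5° Ω.
Step 4 — Source phasor: V = 177∠72.7° V = 52.64 + j169 V.
Step 5 — Current: I = V / Z = 1.605 + j5.675 A = 5.898∠74.2° A.
Step 6 — Complex power: S = V·I* = 1044 - j27.41 VA.
Step 7 — Real power: P = Re(S) = 1044 W.
Step 8 — Reactive power: Q = Im(S) = -27.41 VAR.
Step 9 — Apparent power: |S| = 1044 VA.
Step 10 — Power factor: PF = P/|S| = 0.9997 (leading).

(a) P = 1044 W  (b) Q = -27.41 VAR  (c) S = 1044 VA  (d) PF = 0.9997 (leading)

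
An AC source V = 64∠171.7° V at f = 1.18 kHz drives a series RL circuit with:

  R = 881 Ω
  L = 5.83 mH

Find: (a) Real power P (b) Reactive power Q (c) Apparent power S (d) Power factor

Step 1 — Angular frequency: ω = 2π·f = 2π·1180 = 7414 rad/s.
Step 2 — Component impedances:
  R: Z = R = 881 Ω
  L: Z = jωL = j·7414·0.00583 = 0 + j43.22 Ω
Step 3 — Series combination: Z_total = R + L = 881 + j43.22 Ω = 882.1∠2.8° Ω.
Step 4 — Source phasor: V = 64∠171.7° V = -63.33 + j9.239 V.
Step 5 — Current: I = V / Z = -0.0712 + j0.01398 A = 0.07256∠168.9° A.
Step 6 — Complex power: S = V·I* = 4.638 + j0.2276 VA.
Step 7 — Real power: P = Re(S) = 4.638 W.
Step 8 — Reactive power: Q = Im(S) = 0.2276 VAR.
Step 9 — Apparent power: |S| = 4.644 VA.
Step 10 — Power factor: PF = P/|S| = 0.9988 (lagging).

(a) P = 4.638 W  (b) Q = 0.2276 VAR  (c) S = 4.644 VA  (d) PF = 0.9988 (lagging)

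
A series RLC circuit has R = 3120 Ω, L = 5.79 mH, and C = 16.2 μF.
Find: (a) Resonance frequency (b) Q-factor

Step 1 — Resonance condition Im(Z)=0 gives ω₀ = 1/√(LC).
Step 2 — ω₀ = 1/√(0.00579·1.62e-05) = 3265 rad/s.
Step 3 — f₀ = ω₀/(2π) = 519.7 Hz.
Step 4 — Series Q: Q = ω₀L/R = 3265·0.00579/3120 = 0.006059.

(a) f₀ = 519.7 Hz  (b) Q = 0.006059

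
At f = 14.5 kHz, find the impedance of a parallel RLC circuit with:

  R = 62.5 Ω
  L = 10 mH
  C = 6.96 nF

Step 1 — Angular frequency: ω = 2π·f = 2π·1.45e+04 = 9.111e+04 rad/s.
Step 2 — Component impedances:
  R: Z = R = 62.5 Ω
  L: Z = jωL = j·9.111e+04·0.01 = 0 + j911.1 Ω
  C: Z = 1/(jωC) = -j/(ω·C) = 0 - j1577 Ω
Step 3 — Parallel combination: 1/Z_total = 1/R + 1/L + 1/C; Z_total = 62.45 + j1.809 Ω = 62.47∠1.7° Ω.

Z = 62.45 + j1.809 Ω = 62.47∠1.7° Ω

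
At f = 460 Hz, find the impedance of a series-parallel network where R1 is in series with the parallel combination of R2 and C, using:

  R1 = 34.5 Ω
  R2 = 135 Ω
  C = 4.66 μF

Step 1 — Angular frequency: ω = 2π·f = 2π·460 = 2890 rad/s.
Step 2 — Component impedances:
  R1: Z = R = 34.5 Ω
  R2: Z = R = 135 Ω
  C: Z = 1/(jωC) = -j/(ω·C) = 0 - j74.25 Ω
Step 3 — Parallel branch: R2 || C = 1/(1/R2 + 1/C) = 31.35 - j57 Ω.
Step 4 — Series with R1: Z_total = R1 + (R2 || C) = 65.85 - j57 Ω = 87.1∠-40.9° Ω.

Z = 65.85 - j57 Ω = 87.1∠-40.9° Ω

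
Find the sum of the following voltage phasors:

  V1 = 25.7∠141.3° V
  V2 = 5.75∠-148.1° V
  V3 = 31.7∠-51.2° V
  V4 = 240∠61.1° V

Step 1 — Convert each phasor to rectangular form:
  V1 = 25.7·(cos(141.3°) + j·sin(141.3°)) = -20.06 + j16.07 V
  V2 = 5.75·(cos(-148.1°) + j·sin(-148.1°)) = -4.882 - j3.039 V
  V3 = 31.7·(cos(-51.2°) + j·sin(-51.2°)) = 19.86 - j24.71 V
  V4 = 240·(cos(61.1°) + j·sin(61.1°)) = 116 + j210.1 V
Step 2 — Sum components: V_total = 110.9 + j198.4 V.
Step 3 — Convert to polar: |V_total| = 227.3 V, ∠V_total = 60.8°.

V_total = 227.3∠60.8° V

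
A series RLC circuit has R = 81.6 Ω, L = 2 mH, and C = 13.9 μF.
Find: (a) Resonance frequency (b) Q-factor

Step 1 — Resonance condition Im(Z)=0 gives ω₀ = 1/√(LC).
Step 2 — ω₀ = 1/√(0.002·1.39e-05) = 5998 rad/s.
Step 3 — f₀ = ω₀/(2π) = 954.5 Hz.
Step 4 — Series Q: Q = ω₀L/R = 5998·0.002/81.6 = 0.147.

(a) f₀ = 954.5 Hz  (b) Q = 0.147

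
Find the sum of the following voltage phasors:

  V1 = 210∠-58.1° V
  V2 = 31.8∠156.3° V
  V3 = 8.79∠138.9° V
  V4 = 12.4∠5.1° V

Step 1 — Convert each phasor to rectangular form:
  V1 = 210·(cos(-58.1°) + j·sin(-58.1°)) = 111 - j178.3 V
  V2 = 31.8·(cos(156.3°) + j·sin(156.3°)) = -29.12 + j12.78 V
  V3 = 8.79·(cos(138.9°) + j·sin(138.9°)) = -6.624 + j5.778 V
  V4 = 12.4·(cos(5.1°) + j·sin(5.1°)) = 12.35 + j1.102 V
Step 2 — Sum components: V_total = 87.58 - j158.6 V.
Step 3 — Convert to polar: |V_total| = 181.2 V, ∠V_total = -61.1°.

V_total = 181.2∠-61.1° V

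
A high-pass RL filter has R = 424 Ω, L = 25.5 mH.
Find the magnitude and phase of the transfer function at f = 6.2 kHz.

Step 1 — Angular frequency: ω = 2π·6200 = 3.896e+04 rad/s.
Step 2 — Transfer function: H(jω) = jωL/(R + jωL).
Step 3 — Numerator jωL = j·993.4; denominator R + jωL = 424 + j993.4.
Step 4 — H = 0.8459 + j0.3611.
Step 5 — Magnitude: |H| = 0.9197 (-0.7 dB); phase: φ = 23.1°.

|H| = 0.9197 (-0.7 dB), φ = 23.1°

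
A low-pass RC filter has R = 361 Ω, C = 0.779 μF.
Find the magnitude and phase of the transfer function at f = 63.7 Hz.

Step 1 — Angular frequency: ω = 2π·63.7 = 400.2 rad/s.
Step 2 — Transfer function: H(jω) = 1/(1 + jωRC).
Step 3 — Denominator: 1 + jωRC = 1 + j·400.2·361·7.79e-07 = 1 + j0.1126.
Step 4 — H = 0.9875 - j0.1111.
Step 5 — Magnitude: |H| = 0.9937 (-0.1 dB); phase: φ = -6.4°.

|H| = 0.9937 (-0.1 dB), φ = -6.4°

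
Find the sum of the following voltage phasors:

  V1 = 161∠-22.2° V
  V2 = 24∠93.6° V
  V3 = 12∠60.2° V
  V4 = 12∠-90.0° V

Step 1 — Convert each phasor to rectangular form:
  V1 = 161·(cos(-22.2°) + j·sin(-22.2°)) = 149.1 - j60.83 V
  V2 = 24·(cos(93.6°) + j·sin(93.6°)) = -1.507 + j23.95 V
  V3 = 12·(cos(60.2°) + j·sin(60.2°)) = 5.964 + j10.41 V
  V4 = 12·(cos(-90.0°) + j·sin(-90.0°)) = 0 - j12 V
Step 2 — Sum components: V_total = 153.5 - j38.47 V.
Step 3 — Convert to polar: |V_total| = 158.3 V, ∠V_total = -14.1°.

V_total = 158.3∠-14.1° V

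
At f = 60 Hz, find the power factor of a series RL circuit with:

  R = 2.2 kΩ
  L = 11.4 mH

Step 1 — Angular frequency: ω = 2π·f = 2π·60 = 377 rad/s.
Step 2 — Component impedances:
  R: Z = R = 2200 Ω
  L: Z = jωL = j·377·0.0114 = 0 + j4.298 Ω
Step 3 — Series combination: Z_total = R + L = 2200 + j4.298 Ω = 2200∠0.1° Ω.
Step 4 — Power factor: PF = cos(φ) = Re(Z)/|Z| = 2200/2200 = 1.
Step 5 — Type: Im(Z) = 4.298 ⇒ lagging (phase φ = 0.1°).

PF = 1 (lagging, φ = 0.1°)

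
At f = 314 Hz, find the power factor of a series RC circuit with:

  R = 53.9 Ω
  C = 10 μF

Step 1 — Angular frequency: ω = 2π·f = 2π·314 = 1973 rad/s.
Step 2 — Component impedances:
  R: Z = R = 53.9 Ω
  C: Z = 1/(jωC) = -j/(ω·C) = 0 - j50.69 Ω
Step 3 — Series combination: Z_total = R + C = 53.9 - j50.69 Ω = 73.99∠-43.2° Ω.
Step 4 — Power factor: PF = cos(φ) = Re(Z)/|Z| = 53.9/73.99 = 0.7285.
Step 5 — Type: Im(Z) = -50.69 ⇒ leading (phase φ = -43.2°).

PF = 0.7285 (leading, φ = -43.2°)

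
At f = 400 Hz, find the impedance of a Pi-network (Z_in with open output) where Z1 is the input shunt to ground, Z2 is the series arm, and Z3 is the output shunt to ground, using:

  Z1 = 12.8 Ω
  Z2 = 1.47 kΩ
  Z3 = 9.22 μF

Step 1 — Angular frequency: ω = 2π·f = 2π·400 = 2513 rad/s.
Step 2 — Component impedances:
  Z1: Z = R = 12.8 Ω
  Z2: Z = R = 1470 Ω
  Z3: Z = 1/(jωC) = -j/(ω·C) = 0 - j43.15 Ω
Step 3 — With open output, the series arm Z2 and the output shunt Z3 appear in series to ground: Z2 + Z3 = 1470 - j43.15 Ω.
Step 4 — Parallel with input shunt Z1: Z_in = Z1 || (Z2 + Z3) = 12.69 - j0.003213 Ω = 12.69∠-0.0° Ω.

Z = 12.69 - j0.003213 Ω = 12.69∠-0.0° Ω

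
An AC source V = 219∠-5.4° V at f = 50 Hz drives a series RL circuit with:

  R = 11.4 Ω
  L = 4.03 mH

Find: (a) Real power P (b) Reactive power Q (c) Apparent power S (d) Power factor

Step 1 — Angular frequency: ω = 2π·f = 2π·50 = 314.2 rad/s.
Step 2 — Component impedances:
  R: Z = R = 11.4 Ω
  L: Z = jωL = j·314.2·0.00403 = 0 + j1.266 Ω
Step 3 — Series combination: Z_total = R + L = 11.4 + j1.266 Ω = 11.47∠6.3° Ω.
Step 4 — Source phasor: V = 219∠-5.4° V = 218 - j20.61 V.
Step 5 — Current: I = V / Z = 18.69 - j3.884 A = 19.09∠-11.7° A.
Step 6 — Complex power: S = V·I* = 4156 + j461.5 VA.
Step 7 — Real power: P = Re(S) = 4156 W.
Step 8 — Reactive power: Q = Im(S) = 461.5 VAR.
Step 9 — Apparent power: |S| = 4181 VA.
Step 10 — Power factor: PF = P/|S| = 0.9939 (lagging).

(a) P = 4156 W  (b) Q = 461.5 VAR  (c) S = 4181 VA  (d) PF = 0.9939 (lagging)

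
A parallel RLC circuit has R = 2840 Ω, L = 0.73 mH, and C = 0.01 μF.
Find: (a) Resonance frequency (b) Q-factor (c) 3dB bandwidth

Step 1 — Resonance: ω₀ = 1/√(LC) = 1/√(0.00073·1e-08) = 3.701e+05 rad/s.
Step 2 — f₀ = ω₀/(2π) = 5.891e+04 Hz.
Step 3 — Parallel Q: Q = R/(ω₀L) = 2840/(3.701e+05·0.00073) = 10.51.
Step 4 — Bandwidth: Δω = ω₀/Q = 3.521e+04 rad/s; BW = Δω/(2π) = 5604 Hz.

(a) f₀ = 5.891e+04 Hz  (b) Q = 10.51  (c) BW = 5604 Hz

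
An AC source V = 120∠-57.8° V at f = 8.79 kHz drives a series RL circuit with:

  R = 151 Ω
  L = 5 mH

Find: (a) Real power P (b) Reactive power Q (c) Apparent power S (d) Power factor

Step 1 — Angular frequency: ω = 2π·f = 2π·8790 = 5.523e+04 rad/s.
Step 2 — Component impedances:
  R: Z = R = 151 Ω
  L: Z = jωL = j·5.523e+04·0.005 = 0 + j276.1 Ω
Step 3 — Series combination: Z_total = R + L = 151 + j276.1 Ω = 314.7∠61.3° Ω.
Step 4 — Source phasor: V = 120∠-57.8° V = 63.95 - j101.5 V.
Step 5 — Current: I = V / Z = -0.1856 - j0.3331 A = 0.3813∠-119.1° A.
Step 6 — Complex power: S = V·I* = 21.95 + j40.14 VA.
Step 7 — Real power: P = Re(S) = 21.95 W.
Step 8 — Reactive power: Q = Im(S) = 40.14 VAR.
Step 9 — Apparent power: |S| = 45.75 VA.
Step 10 — Power factor: PF = P/|S| = 0.4798 (lagging).

(a) P = 21.95 W  (b) Q = 40.14 VAR  (c) S = 45.75 VA  (d) PF = 0.4798 (lagging)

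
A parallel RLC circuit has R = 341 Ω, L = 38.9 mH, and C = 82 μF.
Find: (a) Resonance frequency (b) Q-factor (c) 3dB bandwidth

Step 1 — Resonance: ω₀ = 1/√(LC) = 1/√(0.0389·8.2e-05) = 559.9 rad/s.
Step 2 — f₀ = ω₀/(2π) = 89.11 Hz.
Step 3 — Parallel Q: Q = R/(ω₀L) = 341/(559.9·0.0389) = 15.66.
Step 4 — Bandwidth: Δω = ω₀/Q = 35.76 rad/s; BW = Δω/(2π) = 5.692 Hz.

(a) f₀ = 89.11 Hz  (b) Q = 15.66  (c) BW = 5.692 Hz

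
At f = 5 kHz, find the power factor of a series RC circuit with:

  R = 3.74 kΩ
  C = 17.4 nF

Step 1 — Angular frequency: ω = 2π·f = 2π·5000 = 3.142e+04 rad/s.
Step 2 — Component impedances:
  R: Z = R = 3740 Ω
  C: Z = 1/(jωC) = -j/(ω·C) = 0 - j1829 Ω
Step 3 — Series combination: Z_total = R + C = 3740 - j1829 Ω = 4163∠-26.1° Ω.
Step 4 — Power factor: PF = cos(φ) = Re(Z)/|Z| = 3740/4163.4 = 0.8983.
Step 5 — Type: Im(Z) = -1829 ⇒ leading (phase φ = -26.1°).

PF = 0.8983 (leading, φ = -26.1°)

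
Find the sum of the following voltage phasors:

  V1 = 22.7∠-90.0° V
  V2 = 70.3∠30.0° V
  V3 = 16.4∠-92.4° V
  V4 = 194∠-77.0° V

Step 1 — Convert each phasor to rectangular form:
  V1 = 22.7·(cos(-90.0°) + j·sin(-90.0°)) = 0 - j22.7 V
  V2 = 70.3·(cos(30.0°) + j·sin(30.0°)) = 60.88 + j35.15 V
  V3 = 16.4·(cos(-92.4°) + j·sin(-92.4°)) = -0.6868 - j16.39 V
  V4 = 194·(cos(-77.0°) + j·sin(-77.0°)) = 43.64 - j189 V
Step 2 — Sum components: V_total = 103.8 - j193 V.
Step 3 — Convert to polar: |V_total| = 219.1 V, ∠V_total = -61.7°.

V_total = 219.1∠-61.7° V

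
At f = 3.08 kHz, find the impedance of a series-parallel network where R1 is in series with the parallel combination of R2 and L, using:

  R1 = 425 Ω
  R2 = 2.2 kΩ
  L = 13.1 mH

Step 1 — Angular frequency: ω = 2π·f = 2π·3080 = 1.935e+04 rad/s.
Step 2 — Component impedances:
  R1: Z = R = 425 Ω
  R2: Z = R = 2200 Ω
  L: Z = jωL = j·1.935e+04·0.0131 = 0 + j253.5 Ω
Step 3 — Parallel branch: R2 || L = 1/(1/R2 + 1/L) = 28.83 + j250.2 Ω.
Step 4 — Series with R1: Z_total = R1 + (R2 || L) = 453.8 + j250.2 Ω = 518.2∠28.9° Ω.

Z = 453.8 + j250.2 Ω = 518.2∠28.9° Ω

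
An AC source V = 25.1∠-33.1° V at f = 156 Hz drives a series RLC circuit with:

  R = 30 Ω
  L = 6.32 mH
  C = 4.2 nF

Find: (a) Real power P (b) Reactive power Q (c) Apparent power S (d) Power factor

Step 1 — Angular frequency: ω = 2π·f = 2π·156 = 980.2 rad/s.
Step 2 — Component impedances:
  R: Z = R = 30 Ω
  L: Z = jωL = j·980.2·0.00632 = 0 + j6.195 Ω
  C: Z = 1/(jωC) = -j/(ω·C) = 0 - j2.429e+05 Ω
Step 3 — Series combination: Z_total = R + L + C = 30 - j2.429e+05 Ω = 2.429e+05∠-90.0° Ω.
Step 4 — Source phasor: V = 25.1∠-33.1° V = 21.03 - j13.71 V.
Step 5 — Current: I = V / Z = 5.644e-05 + j8.656e-05 A = 0.0001033∠56.9° A.
Step 6 — Complex power: S = V·I* = 3.203e-07 - j0.002594 VA.
Step 7 — Real power: P = Re(S) = 3.203e-07 W.
Step 8 — Reactive power: Q = Im(S) = -0.002594 VAR.
Step 9 — Apparent power: |S| = 0.002594 VA.
Step 10 — Power factor: PF = P/|S| = 0.0001235 (leading).

(a) P = 3.203e-07 W  (b) Q = -0.002594 VAR  (c) S = 0.002594 VA  (d) PF = 0.0001235 (leading)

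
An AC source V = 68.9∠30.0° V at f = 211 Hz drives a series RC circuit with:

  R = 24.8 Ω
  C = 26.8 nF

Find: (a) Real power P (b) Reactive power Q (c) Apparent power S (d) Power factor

Step 1 — Angular frequency: ω = 2π·f = 2π·211 = 1326 rad/s.
Step 2 — Component impedances:
  R: Z = R = 24.8 Ω
  C: Z = 1/(jωC) = -j/(ω·C) = 0 - j2.815e+04 Ω
Step 3 — Series combination: Z_total = R + C = 24.8 - j2.815e+04 Ω = 2.815e+04∠-89.9° Ω.
Step 4 — Source phasor: V = 68.9∠30.0° V = 59.67 + j34.45 V.
Step 5 — Current: I = V / Z = -0.001222 + j0.002121 A = 0.002448∠119.9° A.
Step 6 — Complex power: S = V·I* = 0.0001486 - j0.1687 VA.
Step 7 — Real power: P = Re(S) = 0.0001486 W.
Step 8 — Reactive power: Q = Im(S) = -0.1687 VAR.
Step 9 — Apparent power: |S| = 0.1687 VA.
Step 10 — Power factor: PF = P/|S| = 0.0008811 (leading).

(a) P = 0.0001486 W  (b) Q = -0.1687 VAR  (c) S = 0.1687 VA  (d) PF = 0.0008811 (leading)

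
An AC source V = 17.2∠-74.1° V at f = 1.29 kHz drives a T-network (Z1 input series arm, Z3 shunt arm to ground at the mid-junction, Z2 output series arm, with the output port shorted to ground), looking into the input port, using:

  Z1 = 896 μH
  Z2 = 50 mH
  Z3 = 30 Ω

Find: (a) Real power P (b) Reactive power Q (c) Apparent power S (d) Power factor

Step 1 — Angular frequency: ω = 2π·f = 2π·1290 = 8105 rad/s.
Step 2 — Component impedances:
  Z1: Z = jωL = j·8105·0.000896 = 0 + j7.262 Ω
  Z2: Z = jωL = j·8105·0.05 = 0 + j405.3 Ω
  Z3: Z = R = 30 Ω
Step 3 — With the output port shorted to ground, the output series arm Z2 runs from the junction to ground; the shunt arm Z3 also runs from the junction to ground. They appear in parallel: Z3 || Z2 = 29.84 + j2.209 Ω.
Step 4 — Series with input arm Z1: Z_in = Z1 + (Z3 || Z2) = 29.84 + j9.471 Ω = 31.3∠17.6° Ω.
Step 5 — Source phasor: V = 17.2∠-74.1° V = 4.712 - j16.54 V.
Step 6 — Current: I = V / Z = -0.01641 - j0.5492 A = 0.5495∠-91.7° A.
Step 7 — Complex power: S = V·I* = 9.008 + j2.859 VA.
Step 8 — Real power: P = Re(S) = 9.008 W.
Step 9 — Reactive power: Q = Im(S) = 2.859 VAR.
Step 10 — Apparent power: |S| = 9.451 VA.
Step 11 — Power factor: PF = P/|S| = 0.9531 (lagging).

(a) P = 9.008 W  (b) Q = 2.859 VAR  (c) S = 9.451 VA  (d) PF = 0.9531 (lagging)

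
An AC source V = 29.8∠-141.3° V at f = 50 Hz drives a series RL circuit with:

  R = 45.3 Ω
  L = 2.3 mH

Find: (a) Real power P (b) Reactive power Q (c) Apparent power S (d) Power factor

Step 1 — Angular frequency: ω = 2π·f = 2π·50 = 314.2 rad/s.
Step 2 — Component impedances:
  R: Z = R = 45.3 Ω
  L: Z = jωL = j·314.2·0.0023 = 0 + j0.7226 Ω
Step 3 — Series combination: Z_total = R + L = 45.3 + j0.7226 Ω = 45.31∠0.9° Ω.
Step 4 — Source phasor: V = 29.8∠-141.3° V = -23.26 - j18.63 V.
Step 5 — Current: I = V / Z = -0.5198 - j0.403 A = 0.6578∠-142.2° A.
Step 6 — Complex power: S = V·I* = 19.6 + j0.3126 VA.
Step 7 — Real power: P = Re(S) = 19.6 W.
Step 8 — Reactive power: Q = Im(S) = 0.3126 VAR.
Step 9 — Apparent power: |S| = 19.6 VA.
Step 10 — Power factor: PF = P/|S| = 0.9999 (lagging).

(a) P = 19.6 W  (b) Q = 0.3126 VAR  (c) S = 19.6 VA  (d) PF = 0.9999 (lagging)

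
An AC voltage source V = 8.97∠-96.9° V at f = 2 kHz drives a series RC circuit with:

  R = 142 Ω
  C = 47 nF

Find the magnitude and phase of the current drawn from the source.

Step 1 — Angular frequency: ω = 2π·f = 2π·2000 = 1.257e+04 rad/s.
Step 2 — Component impedances:
  R: Z = R = 142 Ω
  C: Z = 1/(jωC) = -j/(ω·C) = 0 - j1693 Ω
Step 3 — Series combination: Z_total = R + C = 142 - j1693 Ω = 1699∠-85.2° Ω.
Step 4 — Source phasor: V = 8.97∠-96.9° V = -1.078 - j8.905 V.
Step 5 — Ohm's law: I = V / Z_total = (-1.078 - j8.905) / (142 - j1693) = 0.00517 - j0.00107 A.
Step 6 — Convert to polar: |I| = 0.005279 A, ∠I = -11.7°.

I = 0.005279∠-11.7° A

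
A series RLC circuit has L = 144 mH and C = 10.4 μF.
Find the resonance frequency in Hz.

Step 1 — Resonance condition Im(Z)=0 gives ω₀ = 1/√(LC).
Step 2 — ω₀ = 1/√(0.144·1.04e-05) = 817.2 rad/s.
Step 3 — f₀ = ω₀/(2π) = 130.1 Hz.

f₀ = 130.1 Hz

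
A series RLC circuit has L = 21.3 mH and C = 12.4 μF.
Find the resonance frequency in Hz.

Step 1 — Resonance condition Im(Z)=0 gives ω₀ = 1/√(LC).
Step 2 — ω₀ = 1/√(0.0213·1.24e-05) = 1946 rad/s.
Step 3 — f₀ = ω₀/(2π) = 309.7 Hz.

f₀ = 309.7 Hz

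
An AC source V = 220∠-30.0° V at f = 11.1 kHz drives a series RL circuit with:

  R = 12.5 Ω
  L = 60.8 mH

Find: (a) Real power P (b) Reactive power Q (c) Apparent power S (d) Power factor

Step 1 — Angular frequency: ω = 2π·f = 2π·1.11e+04 = 6.974e+04 rad/s.
Step 2 — Component impedances:
  R: Z = R = 12.5 Ω
  L: Z = jωL = j·6.974e+04·0.0608 = 0 + j4240 Ω
Step 3 — Series combination: Z_total = R + L = 12.5 + j4240 Ω = 4240∠89.8° Ω.
Step 4 — Source phasor: V = 220∠-30.0° V = 190.5 - j110 V.
Step 5 — Current: I = V / Z = -0.02581 - j0.04501 A = 0.05188∠-119.8° A.
Step 6 — Complex power: S = V·I* = 0.03365 + j11.41 VA.
Step 7 — Real power: P = Re(S) = 0.03365 W.
Step 8 — Reactive power: Q = Im(S) = 11.41 VAR.
Step 9 — Apparent power: |S| = 11.41 VA.
Step 10 — Power factor: PF = P/|S| = 0.002948 (lagging).

(a) P = 0.03365 W  (b) Q = 11.41 VAR  (c) S = 11.41 VA  (d) PF = 0.002948 (lagging)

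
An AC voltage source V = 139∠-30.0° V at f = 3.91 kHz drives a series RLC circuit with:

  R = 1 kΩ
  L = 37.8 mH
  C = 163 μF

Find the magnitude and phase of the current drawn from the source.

Step 1 — Angular frequency: ω = 2π·f = 2π·3910 = 2.457e+04 rad/s.
Step 2 — Component impedances:
  R: Z = R = 1000 Ω
  L: Z = jωL = j·2.457e+04·0.0378 = 0 + j928.6 Ω
  C: Z = 1/(jωC) = -j/(ω·C) = 0 - j0.2497 Ω
Step 3 — Series combination: Z_total = R + L + C = 1000 + j928.4 Ω = 1365∠42.9° Ω.
Step 4 — Source phasor: V = 139∠-30.0° V = 120.4 - j69.5 V.
Step 5 — Ohm's law: I = V / Z_total = (120.4 - j69.5) / (1000 + j928.4) = 0.03 - j0.09735 A.
Step 6 — Convert to polar: |I| = 0.1019 A, ∠I = -72.9°.

I = 0.1019∠-72.9° A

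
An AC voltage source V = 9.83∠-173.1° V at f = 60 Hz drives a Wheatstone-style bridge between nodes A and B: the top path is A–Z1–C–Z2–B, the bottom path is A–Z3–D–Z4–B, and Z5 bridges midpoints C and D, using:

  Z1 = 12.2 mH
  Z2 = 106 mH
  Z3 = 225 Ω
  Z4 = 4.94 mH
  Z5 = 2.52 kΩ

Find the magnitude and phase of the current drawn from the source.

Step 1 — Angular frequency: ω = 2π·f = 2π·60 = 377 rad/s.
Step 2 — Component impedances:
  Z1: Z = jωL = j·377·0.0122 = 0 + j4.599 Ω
  Z2: Z = jωL = j·377·0.106 = 0 + j39.96 Ω
  Z3: Z = R = 225 Ω
  Z4: Z = jωL = j·377·0.00494 = 0 + j1.862 Ω
  Z5: Z = R = 2520 Ω
Step 3 — Bridge requires nodal analysis (the Z5 bridge couples midpoints C and D, so the two paths cannot be reduced to a simple series/parallel combination). Setting node B to ground and injecting 1 A at node A, the 3-node admittance system at A, C, D solves to V_A = Z_AB = 9.017 + j42.56 Ω = 43.51∠78.0° Ω.
Step 4 — Source phasor: V = 9.83∠-173.1° V = -9.759 - j1.181 V.
Step 5 — Ohm's law: I = V / Z_total = (-9.759 - j1.181) / (9.017 + j42.56) = -0.07304 + j0.2138 A.
Step 6 — Convert to polar: |I| = 0.2259 A, ∠I = 108.9°.

I = 0.2259∠108.9° A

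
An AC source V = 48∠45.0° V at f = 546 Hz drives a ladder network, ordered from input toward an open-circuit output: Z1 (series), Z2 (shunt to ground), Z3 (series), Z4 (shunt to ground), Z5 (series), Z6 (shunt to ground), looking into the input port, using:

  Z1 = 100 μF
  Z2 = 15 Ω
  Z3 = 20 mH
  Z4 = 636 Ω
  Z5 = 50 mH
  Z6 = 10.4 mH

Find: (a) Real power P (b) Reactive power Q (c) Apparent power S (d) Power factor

Step 1 — Angular frequency: ω = 2π·f = 2π·546 = 3431 rad/s.
Step 2 — Component impedances:
  Z1: Z = 1/(jωC) = -j/(ω·C) = 0 - j2.915 Ω
  Z2: Z = R = 15 Ω
  Z3: Z = jωL = j·3431·0.02 = 0 + j68.61 Ω
  Z4: Z = R = 636 Ω
  Z5: Z = jωL = j·3431·0.05 = 0 + j171.5 Ω
  Z6: Z = jωL = j·3431·0.0104 = 0 + j35.68 Ω
Step 3 — Ladder network (open output): work backward from the far end, alternating series and parallel combinations. Z_in = 14.76 - j2.107 Ω = 14.91∠-8.1° Ω.
Step 4 — Source phasor: V = 48∠45.0° V = 33.94 + j33.94 V.
Step 5 — Current: I = V / Z = 1.932 + j2.575 A = 3.219∠53.1° A.
Step 6 — Complex power: S = V·I* = 153 - j21.84 VA.
Step 7 — Real power: P = Re(S) = 153 W.
Step 8 — Reactive power: Q = Im(S) = -21.84 VAR.
Step 9 — Apparent power: |S| = 154.5 VA.
Step 10 — Power factor: PF = P/|S| = 0.99 (leading).

(a) P = 153 W  (b) Q = -21.84 VAR  (c) S = 154.5 VA  (d) PF = 0.99 (leading)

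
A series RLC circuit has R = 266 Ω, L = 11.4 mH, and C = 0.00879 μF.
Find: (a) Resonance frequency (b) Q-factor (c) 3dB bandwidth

Step 1 — Resonance condition Im(Z)=0 gives ω₀ = 1/√(LC).
Step 2 — ω₀ = 1/√(0.0114·8.79e-09) = 9.99e+04 rad/s.
Step 3 — f₀ = ω₀/(2π) = 1.59e+04 Hz.
Step 4 — Series Q: Q = ω₀L/R = 9.99e+04·0.0114/266 = 4.281.
Step 5 — 3dB bandwidth: Δω = ω₀/Q = 2.333e+04 rad/s; BW = Δω/(2π) = 3714 Hz.

(a) f₀ = 1.59e+04 Hz  (b) Q = 4.281  (c) BW = 3714 Hz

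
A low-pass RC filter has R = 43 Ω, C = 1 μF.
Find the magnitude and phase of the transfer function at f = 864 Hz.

Step 1 — Angular frequency: ω = 2π·864 = 5429 rad/s.
Step 2 — Transfer function: H(jω) = 1/(1 + jωRC).
Step 3 — Denominator: 1 + jωRC = 1 + j·5429·43·1e-06 = 1 + j0.2334.
Step 4 — H = 0.9483 - j0.2214.
Step 5 — Magnitude: |H| = 0.9738 (-0.2 dB); phase: φ = -13.1°.

|H| = 0.9738 (-0.2 dB), φ = -13.1°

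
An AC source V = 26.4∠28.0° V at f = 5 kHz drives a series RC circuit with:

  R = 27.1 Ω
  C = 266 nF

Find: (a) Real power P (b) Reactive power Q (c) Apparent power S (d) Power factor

Step 1 — Angular frequency: ω = 2π·f = 2π·5000 = 3.142e+04 rad/s.
Step 2 — Component impedances:
  R: Z = R = 27.1 Ω
  C: Z = 1/(jωC) = -j/(ω·C) = 0 - j119.7 Ω
Step 3 — Series combination: Z_total = R + C = 27.1 - j119.7 Ω = 122.7∠-77.2° Ω.
Step 4 — Source phasor: V = 26.4∠28.0° V = 23.31 + j12.39 V.
Step 5 — Current: I = V / Z = -0.05656 + j0.2076 A = 0.2152∠105.2° A.
Step 6 — Complex power: S = V·I* = 1.255 - j5.54 VA.
Step 7 — Real power: P = Re(S) = 1.255 W.
Step 8 — Reactive power: Q = Im(S) = -5.54 VAR.
Step 9 — Apparent power: |S| = 5.68 VA.
Step 10 — Power factor: PF = P/|S| = 0.2209 (leading).

(a) P = 1.255 W  (b) Q = -5.54 VAR  (c) S = 5.68 VA  (d) PF = 0.2209 (leading)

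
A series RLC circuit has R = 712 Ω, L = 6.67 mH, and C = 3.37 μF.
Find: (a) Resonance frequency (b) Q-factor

Step 1 — Resonance condition Im(Z)=0 gives ω₀ = 1/√(LC).
Step 2 — ω₀ = 1/√(0.00667·3.37e-06) = 6670 rad/s.
Step 3 — f₀ = ω₀/(2π) = 1062 Hz.
Step 4 — Series Q: Q = ω₀L/R = 6670·0.00667/712 = 0.06248.

(a) f₀ = 1062 Hz  (b) Q = 0.06248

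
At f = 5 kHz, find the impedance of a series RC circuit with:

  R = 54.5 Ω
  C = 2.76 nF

Step 1 — Angular frequency: ω = 2π·f = 2π·5000 = 3.142e+04 rad/s.
Step 2 — Component impedances:
  R: Z = R = 54.5 Ω
  C: Z = 1/(jωC) = -j/(ω·C) = 0 - j1.153e+04 Ω
Step 3 — Series combination: Z_total = R + C = 54.5 - j1.153e+04 Ω = 1.153e+04∠-89.7° Ω.

Z = 54.5 - j1.153e+04 Ω = 1.153e+04∠-89.7° Ω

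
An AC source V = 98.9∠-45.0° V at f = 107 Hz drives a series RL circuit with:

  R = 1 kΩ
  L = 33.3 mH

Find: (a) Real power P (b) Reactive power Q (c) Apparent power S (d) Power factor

Step 1 — Angular frequency: ω = 2π·f = 2π·107 = 672.3 rad/s.
Step 2 — Component impedances:
  R: Z = R = 1000 Ω
  L: Z = jωL = j·672.3·0.0333 = 0 + j22.39 Ω
Step 3 — Series combination: Z_total = R + L = 1000 + j22.39 Ω = 1000∠1.3° Ω.
Step 4 — Source phasor: V = 98.9∠-45.0° V = 69.93 - j69.93 V.
Step 5 — Current: I = V / Z = 0.06833 - j0.07146 A = 0.09888∠-46.3° A.
Step 6 — Complex power: S = V·I* = 9.776 + j0.2189 VA.
Step 7 — Real power: P = Re(S) = 9.776 W.
Step 8 — Reactive power: Q = Im(S) = 0.2189 VAR.
Step 9 — Apparent power: |S| = 9.779 VA.
Step 10 — Power factor: PF = P/|S| = 0.9997 (lagging).

(a) P = 9.776 W  (b) Q = 0.2189 VAR  (c) S = 9.779 VA  (d) PF = 0.9997 (lagging)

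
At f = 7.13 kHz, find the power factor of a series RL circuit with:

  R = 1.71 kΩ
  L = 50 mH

Step 1 — Angular frequency: ω = 2π·f = 2π·7130 = 4.48e+04 rad/s.
Step 2 — Component impedances:
  R: Z = R = 1710 Ω
  L: Z = jωL = j·4.48e+04·0.05 = 0 + j2240 Ω
Step 3 — Series combination: Z_total = R + L = 1710 + j2240 Ω = 2818∠52.6° Ω.
Step 4 — Power factor: PF = cos(φ) = Re(Z)/|Z| = 1710/2818 = 0.6068.
Step 5 — Type: Im(Z) = 2240 ⇒ lagging (phase φ = 52.6°).

PF = 0.6068 (lagging, φ = 52.6°)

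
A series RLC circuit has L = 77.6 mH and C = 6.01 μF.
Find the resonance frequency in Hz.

Step 1 — Resonance condition Im(Z)=0 gives ω₀ = 1/√(LC).
Step 2 — ω₀ = 1/√(0.0776·6.01e-06) = 1464 rad/s.
Step 3 — f₀ = ω₀/(2π) = 233.1 Hz.

f₀ = 233.1 Hz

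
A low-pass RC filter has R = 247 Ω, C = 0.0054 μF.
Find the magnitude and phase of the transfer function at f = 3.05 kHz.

Step 1 — Angular frequency: ω = 2π·3050 = 1.916e+04 rad/s.
Step 2 — Transfer function: H(jω) = 1/(1 + jωRC).
Step 3 — Denominator: 1 + jωRC = 1 + j·1.916e+04·247·5.4e-09 = 1 + j0.02556.
Step 4 — H = 0.9993 - j0.02554.
Step 5 — Magnitude: |H| = 0.9997 (-0.0 dB); phase: φ = -1.5°.

|H| = 0.9997 (-0.0 dB), φ = -1.5°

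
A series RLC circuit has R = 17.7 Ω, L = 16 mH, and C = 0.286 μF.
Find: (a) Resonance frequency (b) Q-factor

Step 1 — Resonance condition Im(Z)=0 gives ω₀ = 1/√(LC).
Step 2 — ω₀ = 1/√(0.016·2.86e-07) = 1.478e+04 rad/s.
Step 3 — f₀ = ω₀/(2π) = 2353 Hz.
Step 4 — Series Q: Q = ω₀L/R = 1.478e+04·0.016/17.7 = 13.36.

(a) f₀ = 2353 Hz  (b) Q = 13.36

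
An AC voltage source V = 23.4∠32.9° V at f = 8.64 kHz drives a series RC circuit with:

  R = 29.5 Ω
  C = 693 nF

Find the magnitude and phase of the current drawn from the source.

Step 1 — Angular frequency: ω = 2π·f = 2π·8640 = 5.429e+04 rad/s.
Step 2 — Component impedances:
  R: Z = R = 29.5 Ω
  C: Z = 1/(jωC) = -j/(ω·C) = 0 - j26.58 Ω
Step 3 — Series combination: Z_total = R + C = 29.5 - j26.58 Ω = 39.71∠-42.0° Ω.
Step 4 — Source phasor: V = 23.4∠32.9° V = 19.65 + j12.71 V.
Step 5 — Ohm's law: I = V / Z_total = (19.65 + j12.71) / (29.5 - j26.58) = 0.1533 + j0.569 A.
Step 6 — Convert to polar: |I| = 0.5893 A, ∠I = 74.9°.

I = 0.5893∠74.9° A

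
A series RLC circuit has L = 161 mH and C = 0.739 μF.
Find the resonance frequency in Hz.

Step 1 — Resonance condition Im(Z)=0 gives ω₀ = 1/√(LC).
Step 2 — ω₀ = 1/√(0.161·7.39e-07) = 2899 rad/s.
Step 3 — f₀ = ω₀/(2π) = 461.4 Hz.

f₀ = 461.4 Hz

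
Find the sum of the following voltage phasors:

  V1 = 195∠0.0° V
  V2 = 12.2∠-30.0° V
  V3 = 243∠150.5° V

Step 1 — Convert each phasor to rectangular form:
  V1 = 195·(cos(0.0°) + j·sin(0.0°)) = 195 V
  V2 = 12.2·(cos(-30.0°) + j·sin(-30.0°)) = 10.57 - j6.1 V
  V3 = 243·(cos(150.5°) + j·sin(150.5°)) = -211.5 + j119.7 V
Step 2 — Sum components: V_total = -5.931 + j113.6 V.
Step 3 — Convert to polar: |V_total| = 113.7 V, ∠V_total = 93.0°.

V_total = 113.7∠93.0° V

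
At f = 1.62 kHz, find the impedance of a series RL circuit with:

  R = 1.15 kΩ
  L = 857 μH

Step 1 — Angular frequency: ω = 2π·f = 2π·1620 = 1.018e+04 rad/s.
Step 2 — Component impedances:
  R: Z = R = 1150 Ω
  L: Z = jωL = j·1.018e+04·0.000857 = 0 + j8.723 Ω
Step 3 — Series combination: Z_total = R + L = 1150 + j8.723 Ω = 1150∠0.4° Ω.

Z = 1150 + j8.723 Ω = 1150∠0.4° Ω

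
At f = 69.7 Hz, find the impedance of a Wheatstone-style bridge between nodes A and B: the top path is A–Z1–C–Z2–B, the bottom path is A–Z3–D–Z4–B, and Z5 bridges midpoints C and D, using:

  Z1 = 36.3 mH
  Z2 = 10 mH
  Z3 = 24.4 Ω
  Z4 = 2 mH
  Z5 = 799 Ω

Step 1 — Angular frequency: ω = 2π·f = 2π·69.7 = 437.9 rad/s.
Step 2 — Component impedances:
  Z1: Z = jωL = j·437.9·0.0363 = 0 + j15.9 Ω
  Z2: Z = jωL = j·437.9·0.01 = 0 + j4.379 Ω
  Z3: Z = R = 24.4 Ω
  Z4: Z = jωL = j·437.9·0.002 = 0 + j0.8759 Ω
  Z5: Z = R = 799 Ω
Step 3 — Bridge requires nodal analysis (the Z5 bridge couples midpoints C and D, so the two paths cannot be reduced to a simple series/parallel combination). Setting node B to ground and injecting 1 A at node A, the 3-node admittance system at A, C, D solves to V_A = Z_AB = 9.618 + j11.92 Ω = 15.32∠51.1° Ω.

Z = 9.618 + j11.92 Ω = 15.32∠51.1° Ω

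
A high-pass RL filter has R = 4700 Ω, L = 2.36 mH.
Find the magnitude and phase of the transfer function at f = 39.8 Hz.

Step 1 — Angular frequency: ω = 2π·39.8 = 250.1 rad/s.
Step 2 — Transfer function: H(jω) = jωL/(R + jωL).
Step 3 — Numerator jωL = j·0.5902; denominator R + jωL = 4700 + j0.5902.
Step 4 — H = 1.577e-08 + j0.0001256.
Step 5 — Magnitude: |H| = 0.0001256 (-78.0 dB); phase: φ = 90.0°.

|H| = 0.0001256 (-78.0 dB), φ = 90.0°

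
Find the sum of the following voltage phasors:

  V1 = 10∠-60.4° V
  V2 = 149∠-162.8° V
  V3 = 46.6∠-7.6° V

Step 1 — Convert each phasor to rectangular form:
  V1 = 10·(cos(-60.4°) + j·sin(-60.4°)) = 4.939 - j8.695 V
  V2 = 149·(cos(-162.8°) + j·sin(-162.8°)) = -142.3 - j44.06 V
  V3 = 46.6·(cos(-7.6°) + j·sin(-7.6°)) = 46.19 - j6.163 V
Step 2 — Sum components: V_total = -91.21 - j58.92 V.
Step 3 — Convert to polar: |V_total| = 108.6 V, ∠V_total = -147.1°.

V_total = 108.6∠-147.1° V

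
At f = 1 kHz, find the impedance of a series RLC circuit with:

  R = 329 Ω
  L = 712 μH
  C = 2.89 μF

Step 1 — Angular frequency: ω = 2π·f = 2π·1000 = 6283 rad/s.
Step 2 — Component impedances:
  R: Z = R = 329 Ω
  L: Z = jωL = j·6283·0.000712 = 0 + j4.474 Ω
  C: Z = 1/(jωC) = -j/(ω·C) = 0 - j55.07 Ω
Step 3 — Series combination: Z_total = R + L + C = 329 - j50.6 Ω = 332.9∠-8.7° Ω.

Z = 329 - j50.6 Ω = 332.9∠-8.7° Ω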